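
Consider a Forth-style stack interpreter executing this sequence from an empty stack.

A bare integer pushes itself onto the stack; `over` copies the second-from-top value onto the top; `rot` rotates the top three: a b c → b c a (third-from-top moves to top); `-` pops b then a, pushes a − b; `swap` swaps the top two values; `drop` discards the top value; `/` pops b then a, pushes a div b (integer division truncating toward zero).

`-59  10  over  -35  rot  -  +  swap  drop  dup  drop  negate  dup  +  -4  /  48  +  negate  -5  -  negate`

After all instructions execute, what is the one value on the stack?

-9

-59    : -59
10     : -59 10
over   : -59 10 -59
-35    : -59 10 -59 -35
rot    : -59 -59 -35 10
-      : -59 -59 -45
+      : -59 -104
swap   : -104 -59
drop   : -104
dup    : -104 -104
drop   : -104
negate : 104
dup    : 104 104
+      : 208
-4     : 208 -4
/      : -52
48     : -52 48
+      : -4
negate : 4
-5     : 4 -5
-      : 9
negate : -9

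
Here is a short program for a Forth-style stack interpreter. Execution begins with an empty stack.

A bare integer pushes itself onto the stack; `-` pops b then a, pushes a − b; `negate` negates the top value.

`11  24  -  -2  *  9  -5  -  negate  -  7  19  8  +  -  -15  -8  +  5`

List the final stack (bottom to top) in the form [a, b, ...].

11     -> [11]
24     -> [11, 24]
-      -> [-13]
-2     -> [-13, -2]
*      -> [26]
9      -> [26, 9]
-5     -> [26, 9, -5]
-      -> [26, 14]
negate -> [26, -14]
-      -> [40]
7      -> [40, 7]
19     -> [40, 7, 19]
8      -> [40, 7, 19, 8]
+      -> [40, 7, 27]
-      -> [40, -20]
-15    -> [40, -20, -15]
-8     -> [40, -20, -15, -8]
+      -> [40, -20, -23]
5      -> [40, -20, -23, 5]

[40, -20, -23, 5]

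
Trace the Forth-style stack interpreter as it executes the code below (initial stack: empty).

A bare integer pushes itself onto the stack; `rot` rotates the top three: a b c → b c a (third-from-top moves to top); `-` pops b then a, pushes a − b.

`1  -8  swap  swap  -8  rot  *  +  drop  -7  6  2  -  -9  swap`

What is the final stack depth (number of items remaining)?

3

1    : 1
-8   : 1 -8
swap : -8 1
swap : 1 -8
-8   : 1 -8 -8
rot  : -8 -8 1
*    : -8 -8
+    : -16
drop : (empty)
-7   : -7
6    : -7 6
2    : -7 6 2
-    : -7 4
-9   : -7 4 -9
swap : -7 -9 4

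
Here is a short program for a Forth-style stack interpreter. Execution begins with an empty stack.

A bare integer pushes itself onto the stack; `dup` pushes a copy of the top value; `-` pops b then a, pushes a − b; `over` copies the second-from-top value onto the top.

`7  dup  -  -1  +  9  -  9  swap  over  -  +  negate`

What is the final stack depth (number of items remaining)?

1

7      -> [7]
dup    -> [7, 7]
-      -> [0]
-1     -> [0, -1]
+      -> [-1]
9      -> [-1, 9]
-      -> [-10]
9      -> [-10, 9]
swap   -> [9, -10]
over   -> [9, -10, 9]
-      -> [9, -19]
+      -> [-10]
negate -> [10]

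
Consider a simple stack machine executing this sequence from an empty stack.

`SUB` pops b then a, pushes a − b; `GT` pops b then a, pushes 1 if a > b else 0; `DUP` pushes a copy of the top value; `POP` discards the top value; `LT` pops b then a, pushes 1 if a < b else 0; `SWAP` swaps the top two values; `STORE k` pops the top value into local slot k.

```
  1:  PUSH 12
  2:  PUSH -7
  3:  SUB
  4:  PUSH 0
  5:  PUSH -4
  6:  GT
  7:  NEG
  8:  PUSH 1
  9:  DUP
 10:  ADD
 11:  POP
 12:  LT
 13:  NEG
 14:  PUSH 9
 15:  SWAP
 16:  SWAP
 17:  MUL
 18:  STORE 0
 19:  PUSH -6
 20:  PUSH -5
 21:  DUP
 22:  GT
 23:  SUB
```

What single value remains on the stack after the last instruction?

-6

PUSH 12 → [12]
PUSH -7 → [12, -7]
SUB     → [19]
PUSH 0  → [19, 0]
PUSH -4 → [19, 0, -4]
GT      → [19, 1]
NEG     → [19, -1]
PUSH 1  → [19, -1, 1]
DUP     → [19, -1, 1, 1]
ADD     → [19, -1, 2]
POP     → [19, -1]
LT      → [0]
NEG     → [0]
PUSH 9  → [0, 9]
SWAP    → [9, 0]
SWAP    → [0, 9]
MUL     → [0]
STORE 0 → []
PUSH -6 → [-6]
PUSH -5 → [-6, -5]
DUP     → [-6, -5, -5]
GT      → [-6, 0]
SUB     → [-6]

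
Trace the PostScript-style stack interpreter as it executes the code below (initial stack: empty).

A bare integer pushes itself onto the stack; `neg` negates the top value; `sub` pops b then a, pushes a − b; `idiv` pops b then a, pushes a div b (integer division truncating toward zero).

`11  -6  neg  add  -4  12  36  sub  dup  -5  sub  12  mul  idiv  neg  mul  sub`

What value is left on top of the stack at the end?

11   : 11
-6   : 11 -6
neg  : 11 6
add  : 17
-4   : 17 -4
12   : 17 -4 12
36   : 17 -4 12 36
sub  : 17 -4 -24
dup  : 17 -4 -24 -24
-5   : 17 -4 -24 -24 -5
sub  : 17 -4 -24 -19
12   : 17 -4 -24 -19 12
mul  : 17 -4 -24 -228
idiv : 17 -4 0
neg  : 17 -4 0
mul  : 17 0
sub  : 17

17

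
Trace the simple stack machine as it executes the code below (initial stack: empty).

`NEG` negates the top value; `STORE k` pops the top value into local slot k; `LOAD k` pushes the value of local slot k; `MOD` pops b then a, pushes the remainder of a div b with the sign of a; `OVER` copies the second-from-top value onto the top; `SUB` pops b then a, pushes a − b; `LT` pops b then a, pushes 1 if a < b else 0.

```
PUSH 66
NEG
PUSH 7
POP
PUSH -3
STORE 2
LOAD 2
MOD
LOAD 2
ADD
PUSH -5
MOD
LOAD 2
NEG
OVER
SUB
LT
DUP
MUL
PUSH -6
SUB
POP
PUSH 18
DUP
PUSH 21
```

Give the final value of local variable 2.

-3

PUSH 66  66
NEG      -66
PUSH 7   -66 7
POP      -66
PUSH -3  -66 -3
STORE 2  -66
LOAD 2   -66 -3
MOD      0
LOAD 2   0 -3
ADD      -3
PUSH -5  -3 -5
MOD      -3
LOAD 2   -3 -3
NEG      -3 3
OVER     -3 3 -3
SUB      -3 6
LT       1
DUP      1 1
MUL      1
PUSH -6  1 -6
SUB      7
POP      (empty)
PUSH 18  18
DUP      18 18
PUSH 21  18 18 21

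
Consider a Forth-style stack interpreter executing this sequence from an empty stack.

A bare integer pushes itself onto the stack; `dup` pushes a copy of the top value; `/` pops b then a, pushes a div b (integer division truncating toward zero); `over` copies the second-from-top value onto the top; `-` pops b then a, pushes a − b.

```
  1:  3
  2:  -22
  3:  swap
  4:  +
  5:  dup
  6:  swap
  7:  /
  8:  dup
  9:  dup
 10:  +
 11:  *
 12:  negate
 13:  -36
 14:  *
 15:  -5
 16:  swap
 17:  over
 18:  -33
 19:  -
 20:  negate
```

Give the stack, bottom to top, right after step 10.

3    : 3
-22  : 3 -22
swap : -22 3
+    : -19
dup  : -19 -19
swap : -19 -19
/    : 1
dup  : 1 1
dup  : 1 1 1
+    : 1 2

[1, 2]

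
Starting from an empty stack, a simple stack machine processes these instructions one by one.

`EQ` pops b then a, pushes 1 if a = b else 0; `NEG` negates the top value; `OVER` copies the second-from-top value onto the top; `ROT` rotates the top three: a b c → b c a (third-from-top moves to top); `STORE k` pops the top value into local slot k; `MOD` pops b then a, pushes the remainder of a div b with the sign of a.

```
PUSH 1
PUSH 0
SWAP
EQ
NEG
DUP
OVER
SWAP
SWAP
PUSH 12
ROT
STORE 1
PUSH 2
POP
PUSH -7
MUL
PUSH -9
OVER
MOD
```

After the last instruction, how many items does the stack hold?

4

PUSH 1  → 1
PUSH 0  → 1 0
SWAP    → 0 1
EQ      → 0
NEG     → 0
DUP     → 0 0
OVER    → 0 0 0
SWAP    → 0 0 0
SWAP    → 0 0 0
PUSH 12 → 0 0 0 12
ROT     → 0 0 12 0
STORE 1 → 0 0 12
PUSH 2  → 0 0 12 2
POP     → 0 0 12
PUSH -7 → 0 0 12 -7
MUL     → 0 0 -84
PUSH -9 → 0 0 -84 -9
OVER    → 0 0 -84 -9 -84
MOD     → 0 0 -84 -9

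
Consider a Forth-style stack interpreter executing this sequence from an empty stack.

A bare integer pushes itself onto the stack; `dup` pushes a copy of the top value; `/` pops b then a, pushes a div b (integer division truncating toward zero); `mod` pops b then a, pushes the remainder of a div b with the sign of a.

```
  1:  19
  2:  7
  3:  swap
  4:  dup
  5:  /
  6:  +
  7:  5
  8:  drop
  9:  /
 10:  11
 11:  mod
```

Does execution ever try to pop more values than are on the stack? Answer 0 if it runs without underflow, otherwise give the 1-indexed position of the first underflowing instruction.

9

19   → 19
7    → 19 7
swap → 7 19
dup  → 7 19 19
/    → 7 1
+    → 8
5    → 8 5
drop → 8
/  — needs 2 operands, stack has 1 → underflow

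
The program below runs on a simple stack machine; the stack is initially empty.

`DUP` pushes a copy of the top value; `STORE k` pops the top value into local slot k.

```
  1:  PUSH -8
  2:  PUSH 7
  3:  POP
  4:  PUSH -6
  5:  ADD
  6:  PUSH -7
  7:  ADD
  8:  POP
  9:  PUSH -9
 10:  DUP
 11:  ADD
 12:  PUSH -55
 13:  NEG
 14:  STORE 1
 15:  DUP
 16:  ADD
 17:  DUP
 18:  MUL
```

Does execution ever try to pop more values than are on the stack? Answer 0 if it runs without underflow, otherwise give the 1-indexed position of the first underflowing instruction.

PUSH -8  : -8
PUSH 7   : -8 7
POP      : -8
PUSH -6  : -8 -6
ADD      : -14
PUSH -7  : -14 -7
ADD      : -21
POP      : (empty)
PUSH -9  : -9
DUP      : -9 -9
ADD      : -18
PUSH -55 : -18 -55
NEG      : -18 55
STORE 1  : -18
DUP      : -18 -18
ADD      : -36
DUP      : -36 -36
MUL      : 1296

0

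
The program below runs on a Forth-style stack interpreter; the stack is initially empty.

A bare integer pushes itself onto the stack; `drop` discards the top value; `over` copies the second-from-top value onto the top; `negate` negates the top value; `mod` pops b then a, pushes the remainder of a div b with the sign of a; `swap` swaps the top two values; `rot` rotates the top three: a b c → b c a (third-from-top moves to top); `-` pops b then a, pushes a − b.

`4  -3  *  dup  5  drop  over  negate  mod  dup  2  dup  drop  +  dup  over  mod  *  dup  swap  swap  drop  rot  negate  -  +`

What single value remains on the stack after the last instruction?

4      : [4]
-3     : [4, -3]
*      : [-12]
dup    : [-12, -12]
5      : [-12, -12, 5]
drop   : [-12, -12]
over   : [-12, -12, -12]
negate : [-12, -12, 12]
mod    : [-12, 0]
dup    : [-12, 0, 0]
2      : [-12, 0, 0, 2]
dup    : [-12, 0, 0, 2, 2]
drop   : [-12, 0, 0, 2]
+      : [-12, 0, 2]
dup    : [-12, 0, 2, 2]
over   : [-12, 0, 2, 2, 2]
mod    : [-12, 0, 2, 0]
*      : [-12, 0, 0]
dup    : [-12, 0, 0, 0]
swap   : [-12, 0, 0, 0]
swap   : [-12, 0, 0, 0]
drop   : [-12, 0, 0]
rot    : [0, 0, -12]
negate : [0, 0, 12]
-      : [0, -12]
+      : [-12]

-12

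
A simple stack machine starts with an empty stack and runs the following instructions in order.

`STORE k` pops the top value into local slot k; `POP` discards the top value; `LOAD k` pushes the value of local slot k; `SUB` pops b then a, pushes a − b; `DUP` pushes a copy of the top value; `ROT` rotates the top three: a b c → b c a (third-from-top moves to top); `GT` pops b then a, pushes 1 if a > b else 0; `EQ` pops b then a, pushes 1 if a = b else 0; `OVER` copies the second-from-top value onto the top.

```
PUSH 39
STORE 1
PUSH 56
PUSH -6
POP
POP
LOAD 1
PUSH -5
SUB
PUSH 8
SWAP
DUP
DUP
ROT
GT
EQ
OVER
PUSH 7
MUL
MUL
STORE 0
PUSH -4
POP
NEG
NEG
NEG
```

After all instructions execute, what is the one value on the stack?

PUSH 39 -> [39]
STORE 1 -> []
PUSH 56 -> [56]
PUSH -6 -> [56, -6]
POP     -> [56]
POP     -> []
LOAD 1  -> [39]
PUSH -5 -> [39, -5]
SUB     -> [44]
PUSH 8  -> [44, 8]
SWAP    -> [8, 44]
DUP     -> [8, 44, 44]
DUP     -> [8, 44, 44, 44]
ROT     -> [8, 44, 44, 44]
GT      -> [8, 44, 0]
EQ      -> [8, 0]
OVER    -> [8, 0, 8]
PUSH 7  -> [8, 0, 8, 7]
MUL     -> [8, 0, 56]
MUL     -> [8, 0]
STORE 0 -> [8]
PUSH -4 -> [8, -4]
POP     -> [8]
NEG     -> [-8]
NEG     -> [8]
NEG     -> [-8]

-8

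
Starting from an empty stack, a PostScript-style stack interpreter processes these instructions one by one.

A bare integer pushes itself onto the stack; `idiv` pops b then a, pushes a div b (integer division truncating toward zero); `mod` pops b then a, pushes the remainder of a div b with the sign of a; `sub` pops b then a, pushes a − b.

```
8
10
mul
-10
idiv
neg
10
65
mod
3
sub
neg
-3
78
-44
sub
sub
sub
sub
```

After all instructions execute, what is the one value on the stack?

-110

8    -> [8]
10   -> [8, 10]
mul  -> [80]
-10  -> [80, -10]
idiv -> [-8]
neg  -> [8]
10   -> [8, 10]
65   -> [8, 10, 65]
mod  -> [8, 10]
3    -> [8, 10, 3]
sub  -> [8, 7]
neg  -> [8, -7]
-3   -> [8, -7, -3]
78   -> [8, -7, -3, 78]
-44  -> [8, -7, -3, 78, -44]
sub  -> [8, -7, -3, 122]
sub  -> [8, -7, -125]
sub  -> [8, 118]
sub  -> [-110]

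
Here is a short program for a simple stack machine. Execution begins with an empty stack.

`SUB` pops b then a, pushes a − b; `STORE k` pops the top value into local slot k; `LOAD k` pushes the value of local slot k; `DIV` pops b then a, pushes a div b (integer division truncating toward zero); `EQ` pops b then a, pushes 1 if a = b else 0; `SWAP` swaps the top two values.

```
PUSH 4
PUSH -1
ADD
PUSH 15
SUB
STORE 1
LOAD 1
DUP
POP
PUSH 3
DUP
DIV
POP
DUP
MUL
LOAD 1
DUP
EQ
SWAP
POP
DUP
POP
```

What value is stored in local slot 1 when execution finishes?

PUSH 4  : 4
PUSH -1 : 4 -1
ADD     : 3
PUSH 15 : 3 15
SUB     : -12
STORE 1 : (empty)
LOAD 1  : -12
DUP     : -12 -12
POP     : -12
PUSH 3  : -12 3
DUP     : -12 3 3
DIV     : -12 1
POP     : -12
DUP     : -12 -12
MUL     : 144
LOAD 1  : 144 -12
DUP     : 144 -12 -12
EQ      : 144 1
SWAP    : 1 144
POP     : 1
DUP     : 1 1
POP     : 1

-12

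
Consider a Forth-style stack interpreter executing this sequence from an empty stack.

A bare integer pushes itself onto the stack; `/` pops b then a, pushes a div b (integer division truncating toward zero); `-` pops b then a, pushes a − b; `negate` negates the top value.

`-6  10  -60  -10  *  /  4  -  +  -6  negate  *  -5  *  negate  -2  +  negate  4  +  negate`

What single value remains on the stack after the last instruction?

-306

-6     : [-6]
10     : [-6, 10]
-60    : [-6, 10, -60]
-10    : [-6, 10, -60, -10]
*      : [-6, 10, 600]
/      : [-6, 0]
4      : [-6, 0, 4]
-      : [-6, -4]
+      : [-10]
-6     : [-10, -6]
negate : [-10, 6]
*      : [-60]
-5     : [-60, -5]
*      : [300]
negate : [-300]
-2     : [-300, -2]
+      : [-302]
negate : [302]
4      : [302, 4]
+      : [306]
negate : [-306]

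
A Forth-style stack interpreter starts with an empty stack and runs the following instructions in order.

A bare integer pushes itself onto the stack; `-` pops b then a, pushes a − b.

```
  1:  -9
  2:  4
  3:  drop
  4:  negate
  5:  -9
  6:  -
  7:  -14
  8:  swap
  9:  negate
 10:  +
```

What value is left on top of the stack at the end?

-32

-9     -> -9
4      -> -9 4
drop   -> -9
negate -> 9
-9     -> 9 -9
-      -> 18
-14    -> 18 -14
swap   -> -14 18
negate -> -14 -18
+      -> -32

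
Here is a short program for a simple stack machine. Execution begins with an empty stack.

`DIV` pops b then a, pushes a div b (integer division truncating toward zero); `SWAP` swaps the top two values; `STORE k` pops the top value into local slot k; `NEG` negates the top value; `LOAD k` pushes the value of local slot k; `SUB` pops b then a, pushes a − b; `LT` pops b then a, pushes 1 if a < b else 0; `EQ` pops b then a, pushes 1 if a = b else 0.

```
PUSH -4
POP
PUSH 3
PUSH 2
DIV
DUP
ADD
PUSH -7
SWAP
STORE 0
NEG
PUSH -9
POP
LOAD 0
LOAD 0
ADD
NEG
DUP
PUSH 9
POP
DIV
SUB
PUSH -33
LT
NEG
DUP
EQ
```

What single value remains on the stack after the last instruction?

PUSH -4  -> [-4]
POP      -> []
PUSH 3   -> [3]
PUSH 2   -> [3, 2]
DIV      -> [1]
DUP      -> [1, 1]
ADD      -> [2]
PUSH -7  -> [2, -7]
SWAP     -> [-7, 2]
STORE 0  -> [-7]
NEG      -> [7]
PUSH -9  -> [7, -9]
POP      -> [7]
LOAD 0   -> [7, 2]
LOAD 0   -> [7, 2, 2]
ADD      -> [7, 4]
NEG      -> [7, -4]
DUP      -> [7, -4, -4]
PUSH 9   -> [7, -4, -4, 9]
POP      -> [7, -4, -4]
DIV      -> [7, 1]
SUB      -> [6]
PUSH -33 -> [6, -33]
LT       -> [0]
NEG      -> [0]
DUP      -> [0, 0]
EQ       -> [1]

1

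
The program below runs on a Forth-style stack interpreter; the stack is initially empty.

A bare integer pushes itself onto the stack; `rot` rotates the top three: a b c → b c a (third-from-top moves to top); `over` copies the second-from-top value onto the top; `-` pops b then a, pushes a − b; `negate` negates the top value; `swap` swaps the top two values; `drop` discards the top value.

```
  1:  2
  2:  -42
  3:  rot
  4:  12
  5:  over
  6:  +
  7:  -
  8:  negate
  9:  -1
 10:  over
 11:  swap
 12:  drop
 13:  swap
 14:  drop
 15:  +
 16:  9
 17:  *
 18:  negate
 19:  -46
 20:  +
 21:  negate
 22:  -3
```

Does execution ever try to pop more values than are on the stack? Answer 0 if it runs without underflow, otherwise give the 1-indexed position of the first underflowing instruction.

2   -> [2]
-42 -> [2, -42]
rot  — needs 3 operands, stack has 2 → underflow

3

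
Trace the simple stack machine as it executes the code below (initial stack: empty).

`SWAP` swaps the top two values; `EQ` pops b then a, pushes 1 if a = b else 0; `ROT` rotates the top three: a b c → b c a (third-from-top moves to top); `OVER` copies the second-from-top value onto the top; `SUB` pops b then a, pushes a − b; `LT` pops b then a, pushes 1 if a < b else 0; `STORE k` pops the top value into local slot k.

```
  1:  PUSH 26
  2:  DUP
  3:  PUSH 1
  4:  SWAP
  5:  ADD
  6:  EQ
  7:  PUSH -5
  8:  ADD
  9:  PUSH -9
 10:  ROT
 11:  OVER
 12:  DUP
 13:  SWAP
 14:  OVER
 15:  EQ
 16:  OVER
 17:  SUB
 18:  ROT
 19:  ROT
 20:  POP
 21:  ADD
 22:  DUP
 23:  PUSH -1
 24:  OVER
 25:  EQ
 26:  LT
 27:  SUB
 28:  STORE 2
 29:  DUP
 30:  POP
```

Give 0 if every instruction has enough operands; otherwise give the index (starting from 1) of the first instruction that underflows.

10

PUSH 26 : 26
DUP     : 26 26
PUSH 1  : 26 26 1
SWAP    : 26 1 26
ADD     : 26 27
EQ      : 0
PUSH -5 : 0 -5
ADD     : -5
PUSH -9 : -5 -9
ROT  — needs 3 operands, stack has 2 → underflow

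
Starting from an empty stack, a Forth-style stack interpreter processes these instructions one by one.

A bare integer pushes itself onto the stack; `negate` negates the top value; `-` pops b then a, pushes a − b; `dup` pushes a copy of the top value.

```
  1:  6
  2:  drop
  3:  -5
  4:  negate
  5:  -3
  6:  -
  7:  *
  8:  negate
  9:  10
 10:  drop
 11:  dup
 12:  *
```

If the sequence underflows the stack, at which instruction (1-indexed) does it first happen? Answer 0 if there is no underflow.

7

6      → [6]
drop   → []
-5     → [-5]
negate → [5]
-3     → [5, -3]
-      → [8]
*  — needs 2 operands, stack has 1 → underflow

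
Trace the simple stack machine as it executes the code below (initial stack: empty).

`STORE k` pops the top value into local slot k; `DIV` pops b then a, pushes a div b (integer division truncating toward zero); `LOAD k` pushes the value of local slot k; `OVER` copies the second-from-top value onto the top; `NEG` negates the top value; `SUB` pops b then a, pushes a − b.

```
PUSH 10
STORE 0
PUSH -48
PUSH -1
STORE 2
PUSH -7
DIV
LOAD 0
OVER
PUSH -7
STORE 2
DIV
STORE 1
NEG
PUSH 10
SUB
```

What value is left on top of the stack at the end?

-16

PUSH 10  : 10
STORE 0  : (empty)
PUSH -48 : -48
PUSH -1  : -48 -1
STORE 2  : -48
PUSH -7  : -48 -7
DIV      : 6
LOAD 0   : 6 10
OVER     : 6 10 6
PUSH -7  : 6 10 6 -7
STORE 2  : 6 10 6
DIV      : 6 1
STORE 1  : 6
NEG      : -6
PUSH 10  : -6 10
SUB      : -16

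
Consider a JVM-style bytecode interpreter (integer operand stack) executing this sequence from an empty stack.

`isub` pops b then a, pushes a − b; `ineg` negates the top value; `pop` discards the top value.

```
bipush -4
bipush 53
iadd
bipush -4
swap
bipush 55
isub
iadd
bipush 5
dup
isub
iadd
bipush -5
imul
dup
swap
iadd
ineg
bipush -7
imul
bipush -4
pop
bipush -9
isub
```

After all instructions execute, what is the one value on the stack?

709

bipush -4  -4
bipush 53  -4 53
iadd       49
bipush -4  49 -4
swap       -4 49
bipush 55  -4 49 55
isub       -4 -6
iadd       -10
bipush 5   -10 5
dup        -10 5 5
isub       -10 0
iadd       -10
bipush -5  -10 -5
imul       50
dup        50 50
swap       50 50
iadd       100
ineg       -100
bipush -7  -100 -7
imul       700
bipush -4  700 -4
pop        700
bipush -9  700 -9
isub       709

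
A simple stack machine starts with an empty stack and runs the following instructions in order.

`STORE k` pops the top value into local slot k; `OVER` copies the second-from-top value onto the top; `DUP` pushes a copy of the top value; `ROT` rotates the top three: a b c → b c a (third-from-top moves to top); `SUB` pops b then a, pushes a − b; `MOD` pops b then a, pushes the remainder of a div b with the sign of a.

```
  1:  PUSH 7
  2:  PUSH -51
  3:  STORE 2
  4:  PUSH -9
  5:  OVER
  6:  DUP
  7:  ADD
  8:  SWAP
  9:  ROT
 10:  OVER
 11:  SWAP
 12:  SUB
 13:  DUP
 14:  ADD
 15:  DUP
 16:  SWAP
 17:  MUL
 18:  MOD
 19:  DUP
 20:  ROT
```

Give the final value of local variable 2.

PUSH 7    7
PUSH -51  7 -51
STORE 2   7
PUSH -9   7 -9
OVER      7 -9 7
DUP       7 -9 7 7
ADD       7 -9 14
SWAP      7 14 -9
ROT       14 -9 7
OVER      14 -9 7 -9
SWAP      14 -9 -9 7
SUB       14 -9 -16
DUP       14 -9 -16 -16
ADD       14 -9 -32
DUP       14 -9 -32 -32
SWAP      14 -9 -32 -32
MUL       14 -9 1024
MOD       14 -9
DUP       14 -9 -9
ROT       -9 -9 14

-51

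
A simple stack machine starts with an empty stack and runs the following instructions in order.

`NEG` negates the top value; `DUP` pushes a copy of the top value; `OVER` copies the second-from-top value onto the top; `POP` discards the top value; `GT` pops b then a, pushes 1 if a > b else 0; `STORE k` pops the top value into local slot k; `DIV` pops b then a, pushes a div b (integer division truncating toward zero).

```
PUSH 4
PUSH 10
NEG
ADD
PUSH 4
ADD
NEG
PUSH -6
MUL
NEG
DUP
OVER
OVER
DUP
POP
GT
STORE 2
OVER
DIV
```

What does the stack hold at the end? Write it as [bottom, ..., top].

[12, 1]

PUSH 4   [4]
PUSH 10  [4, 10]
NEG      [4, -10]
ADD      [-6]
PUSH 4   [-6, 4]
ADD      [-2]
NEG      [2]
PUSH -6  [2, -6]
MUL      [-12]
NEG      [12]
DUP      [12, 12]
OVER     [12, 12, 12]
OVER     [12, 12, 12, 12]
DUP      [12, 12, 12, 12, 12]
POP      [12, 12, 12, 12]
GT       [12, 12, 0]
STORE 2  [12, 12]
OVER     [12, 12, 12]
DIV      [12, 1]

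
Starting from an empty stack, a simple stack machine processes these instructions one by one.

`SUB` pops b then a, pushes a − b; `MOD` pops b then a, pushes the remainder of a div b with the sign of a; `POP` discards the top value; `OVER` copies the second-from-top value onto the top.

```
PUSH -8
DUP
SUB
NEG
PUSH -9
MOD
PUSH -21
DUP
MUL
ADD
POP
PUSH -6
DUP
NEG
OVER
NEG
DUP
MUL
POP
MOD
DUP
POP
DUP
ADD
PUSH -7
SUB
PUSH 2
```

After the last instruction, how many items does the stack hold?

2

PUSH -8  → -8
DUP      → -8 -8
SUB      → 0
NEG      → 0
PUSH -9  → 0 -9
MOD      → 0
PUSH -21 → 0 -21
DUP      → 0 -21 -21
MUL      → 0 441
ADD      → 441
POP      → (empty)
PUSH -6  → -6
DUP      → -6 -6
NEG      → -6 6
OVER     → -6 6 -6
NEG      → -6 6 6
DUP      → -6 6 6 6
MUL      → -6 6 36
POP      → -6 6
MOD      → 0
DUP      → 0 0
POP      → 0
DUP      → 0 0
ADD      → 0
PUSH -7  → 0 -7
SUB      → 7
PUSH 2   → 7 2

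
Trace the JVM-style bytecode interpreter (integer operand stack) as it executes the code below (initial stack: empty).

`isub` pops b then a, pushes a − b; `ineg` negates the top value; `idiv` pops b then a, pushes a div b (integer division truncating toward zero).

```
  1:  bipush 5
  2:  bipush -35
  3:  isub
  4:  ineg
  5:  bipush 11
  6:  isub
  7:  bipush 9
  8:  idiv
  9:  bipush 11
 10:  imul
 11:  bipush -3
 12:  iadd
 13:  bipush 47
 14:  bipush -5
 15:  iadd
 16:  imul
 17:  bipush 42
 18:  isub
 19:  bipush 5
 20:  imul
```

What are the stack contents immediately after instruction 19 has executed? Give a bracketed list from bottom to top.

[-2478, 5]

bipush 5   → 5
bipush -35 → 5 -35
isub       → 40
ineg       → -40
bipush 11  → -40 11
isub       → -51
bipush 9   → -51 9
idiv       → -5
bipush 11  → -5 11
imul       → -55
bipush -3  → -55 -3
iadd       → -58
bipush 47  → -58 47
bipush -5  → -58 47 -5
iadd       → -58 42
imul       → -2436
bipush 42  → -2436 42
isub       → -2478
bipush 5   → -2478 5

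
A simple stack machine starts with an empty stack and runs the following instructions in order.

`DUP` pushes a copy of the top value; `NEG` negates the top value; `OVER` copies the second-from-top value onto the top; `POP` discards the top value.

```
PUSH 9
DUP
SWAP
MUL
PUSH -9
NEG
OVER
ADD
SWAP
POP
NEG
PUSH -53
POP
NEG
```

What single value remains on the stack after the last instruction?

90

PUSH 9    9
DUP       9 9
SWAP      9 9
MUL       81
PUSH -9   81 -9
NEG       81 9
OVER      81 9 81
ADD       81 90
SWAP      90 81
POP       90
NEG       -90
PUSH -53  -90 -53
POP       -90
NEG       90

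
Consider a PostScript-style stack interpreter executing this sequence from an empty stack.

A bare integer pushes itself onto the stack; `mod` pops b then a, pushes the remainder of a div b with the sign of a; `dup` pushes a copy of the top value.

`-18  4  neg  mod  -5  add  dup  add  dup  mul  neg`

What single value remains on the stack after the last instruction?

-196

-18  -18
4    -18 4
neg  -18 -4
mod  -2
-5   -2 -5
add  -7
dup  -7 -7
add  -14
dup  -14 -14
mul  196
neg  -196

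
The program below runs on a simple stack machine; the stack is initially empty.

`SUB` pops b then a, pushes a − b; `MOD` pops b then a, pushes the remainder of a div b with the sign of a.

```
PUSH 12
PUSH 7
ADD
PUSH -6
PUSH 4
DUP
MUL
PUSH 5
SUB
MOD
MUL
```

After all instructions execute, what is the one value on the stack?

-114

PUSH 12 → [12]
PUSH 7  → [12, 7]
ADD     → [19]
PUSH -6 → [19, -6]
PUSH 4  → [19, -6, 4]
DUP     → [19, -6, 4, 4]
MUL     → [19, -6, 16]
PUSH 5  → [19, -6, 16, 5]
SUB     → [19, -6, 11]
MOD     → [19, -6]
MUL     → [-114]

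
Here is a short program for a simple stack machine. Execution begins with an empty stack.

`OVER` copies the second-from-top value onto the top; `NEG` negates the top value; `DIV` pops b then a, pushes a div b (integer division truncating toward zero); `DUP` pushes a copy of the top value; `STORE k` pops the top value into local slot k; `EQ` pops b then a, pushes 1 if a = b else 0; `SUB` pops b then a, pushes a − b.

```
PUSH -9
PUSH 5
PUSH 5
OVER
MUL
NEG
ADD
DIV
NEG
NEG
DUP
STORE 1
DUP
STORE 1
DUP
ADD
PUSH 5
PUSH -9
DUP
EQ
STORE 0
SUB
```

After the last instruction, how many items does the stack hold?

PUSH -9 -> [-9]
PUSH 5  -> [-9, 5]
PUSH 5  -> [-9, 5, 5]
OVER    -> [-9, 5, 5, 5]
MUL     -> [-9, 5, 25]
NEG     -> [-9, 5, -25]
ADD     -> [-9, -20]
DIV     -> [0]
NEG     -> [0]
NEG     -> [0]
DUP     -> [0, 0]
STORE 1 -> [0]
DUP     -> [0, 0]
STORE 1 -> [0]
DUP     -> [0, 0]
ADD     -> [0]
PUSH 5  -> [0, 5]
PUSH -9 -> [0, 5, -9]
DUP     -> [0, 5, -9, -9]
EQ      -> [0, 5, 1]
STORE 0 -> [0, 5]
SUB     -> [-5]

1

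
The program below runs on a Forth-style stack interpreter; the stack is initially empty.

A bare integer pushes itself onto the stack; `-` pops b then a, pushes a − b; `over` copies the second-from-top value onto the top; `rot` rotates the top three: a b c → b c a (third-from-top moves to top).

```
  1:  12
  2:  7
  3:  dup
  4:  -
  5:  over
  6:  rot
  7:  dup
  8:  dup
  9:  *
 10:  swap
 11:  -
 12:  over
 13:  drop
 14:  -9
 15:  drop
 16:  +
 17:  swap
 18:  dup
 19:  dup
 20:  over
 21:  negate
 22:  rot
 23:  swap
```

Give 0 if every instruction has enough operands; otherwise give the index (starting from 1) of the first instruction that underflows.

0

12     -> [12]
7      -> [12, 7]
dup    -> [12, 7, 7]
-      -> [12, 0]
over   -> [12, 0, 12]
rot    -> [0, 12, 12]
dup    -> [0, 12, 12, 12]
dup    -> [0, 12, 12, 12, 12]
*      -> [0, 12, 12, 144]
swap   -> [0, 12, 144, 12]
-      -> [0, 12, 132]
over   -> [0, 12, 132, 12]
drop   -> [0, 12, 132]
-9     -> [0, 12, 132, -9]
drop   -> [0, 12, 132]
+      -> [0, 144]
swap   -> [144, 0]
dup    -> [144, 0, 0]
dup    -> [144, 0, 0, 0]
over   -> [144, 0, 0, 0, 0]
negate -> [144, 0, 0, 0, 0]
rot    -> [144, 0, 0, 0, 0]
swap   -> [144, 0, 0, 0, 0]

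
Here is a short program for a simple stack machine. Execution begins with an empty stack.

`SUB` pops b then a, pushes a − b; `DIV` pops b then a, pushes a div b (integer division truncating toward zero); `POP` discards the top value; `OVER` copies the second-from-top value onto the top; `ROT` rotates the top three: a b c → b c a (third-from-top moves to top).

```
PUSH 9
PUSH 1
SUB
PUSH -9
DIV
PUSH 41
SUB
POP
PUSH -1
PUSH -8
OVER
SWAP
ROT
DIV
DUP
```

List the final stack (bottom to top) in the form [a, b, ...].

[-1, 8, 8]

PUSH 9  -> [9]
PUSH 1  -> [9, 1]
SUB     -> [8]
PUSH -9 -> [8, -9]
DIV     -> [0]
PUSH 41 -> [0, 41]
SUB     -> [-41]
POP     -> []
PUSH -1 -> [-1]
PUSH -8 -> [-1, -8]
OVER    -> [-1, -8, -1]
SWAP    -> [-1, -1, -8]
ROT     -> [-1, -8, -1]
DIV     -> [-1, 8]
DUP     -> [-1, 8, 8]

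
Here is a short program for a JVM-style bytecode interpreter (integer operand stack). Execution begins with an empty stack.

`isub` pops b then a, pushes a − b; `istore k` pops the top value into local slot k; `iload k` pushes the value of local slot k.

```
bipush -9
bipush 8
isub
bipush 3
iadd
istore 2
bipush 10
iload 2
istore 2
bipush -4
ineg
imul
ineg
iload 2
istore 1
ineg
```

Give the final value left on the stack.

40

bipush -9  [-9]
bipush 8   [-9, 8]
isub       [-17]
bipush 3   [-17, 3]
iadd       [-14]
istore 2   []
bipush 10  [10]
iload 2    [10, -14]
istore 2   [10]
bipush -4  [10, -4]
ineg       [10, 4]
imul       [40]
ineg       [-40]
iload 2    [-40, -14]
istore 1   [-40]
ineg       [40]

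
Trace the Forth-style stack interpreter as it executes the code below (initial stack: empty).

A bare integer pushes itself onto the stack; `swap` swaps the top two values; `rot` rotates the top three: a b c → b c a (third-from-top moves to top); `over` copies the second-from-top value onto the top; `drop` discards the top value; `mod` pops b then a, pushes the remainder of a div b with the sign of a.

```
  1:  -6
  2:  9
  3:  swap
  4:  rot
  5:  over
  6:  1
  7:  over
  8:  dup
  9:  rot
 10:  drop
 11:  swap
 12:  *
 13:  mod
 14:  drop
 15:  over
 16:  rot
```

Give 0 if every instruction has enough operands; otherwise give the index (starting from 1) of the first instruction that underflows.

-6   → -6
9    → -6 9
swap → 9 -6
rot  — needs 3 operands, stack has 2 → underflow

4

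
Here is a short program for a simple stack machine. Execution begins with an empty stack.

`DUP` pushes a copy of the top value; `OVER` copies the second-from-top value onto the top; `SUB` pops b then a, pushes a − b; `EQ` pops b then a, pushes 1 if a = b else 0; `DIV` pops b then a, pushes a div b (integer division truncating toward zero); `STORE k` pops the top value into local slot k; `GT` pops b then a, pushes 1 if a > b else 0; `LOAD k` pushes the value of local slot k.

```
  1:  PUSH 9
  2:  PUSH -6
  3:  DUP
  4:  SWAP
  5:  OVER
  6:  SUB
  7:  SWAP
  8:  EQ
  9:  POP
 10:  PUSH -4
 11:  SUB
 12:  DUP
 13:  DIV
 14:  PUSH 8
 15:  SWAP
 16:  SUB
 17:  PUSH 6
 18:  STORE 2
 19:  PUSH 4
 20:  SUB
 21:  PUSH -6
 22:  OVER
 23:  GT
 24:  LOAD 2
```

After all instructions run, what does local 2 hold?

6

PUSH 9  -> 9
PUSH -6 -> 9 -6
DUP     -> 9 -6 -6
SWAP    -> 9 -6 -6
OVER    -> 9 -6 -6 -6
SUB     -> 9 -6 0
SWAP    -> 9 0 -6
EQ      -> 9 0
POP     -> 9
PUSH -4 -> 9 -4
SUB     -> 13
DUP     -> 13 13
DIV     -> 1
PUSH 8  -> 1 8
SWAP    -> 8 1
SUB     -> 7
PUSH 6  -> 7 6
STORE 2 -> 7
PUSH 4  -> 7 4
SUB     -> 3
PUSH -6 -> 3 -6
OVER    -> 3 -6 3
GT      -> 3 0
LOAD 2  -> 3 0 6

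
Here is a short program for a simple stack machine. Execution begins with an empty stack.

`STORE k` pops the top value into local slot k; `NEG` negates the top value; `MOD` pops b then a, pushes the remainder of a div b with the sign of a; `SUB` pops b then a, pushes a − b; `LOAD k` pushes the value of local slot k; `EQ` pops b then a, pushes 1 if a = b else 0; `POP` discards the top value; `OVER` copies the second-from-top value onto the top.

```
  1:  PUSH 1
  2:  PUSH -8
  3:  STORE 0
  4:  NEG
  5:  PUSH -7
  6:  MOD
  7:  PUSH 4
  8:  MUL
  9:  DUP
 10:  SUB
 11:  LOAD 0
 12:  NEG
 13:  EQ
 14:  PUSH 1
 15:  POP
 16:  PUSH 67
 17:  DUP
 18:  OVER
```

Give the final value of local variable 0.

PUSH 1  -> [1]
PUSH -8 -> [1, -8]
STORE 0 -> [1]
NEG     -> [-1]
PUSH -7 -> [-1, -7]
MOD     -> [-1]
PUSH 4  -> [-1, 4]
MUL     -> [-4]
DUP     -> [-4, -4]
SUB     -> [0]
LOAD 0  -> [0, -8]
NEG     -> [0, 8]
EQ      -> [0]
PUSH 1  -> [0, 1]
POP     -> [0]
PUSH 67 -> [0, 67]
DUP     -> [0, 67, 67]
OVER    -> [0, 67, 67, 67]

-8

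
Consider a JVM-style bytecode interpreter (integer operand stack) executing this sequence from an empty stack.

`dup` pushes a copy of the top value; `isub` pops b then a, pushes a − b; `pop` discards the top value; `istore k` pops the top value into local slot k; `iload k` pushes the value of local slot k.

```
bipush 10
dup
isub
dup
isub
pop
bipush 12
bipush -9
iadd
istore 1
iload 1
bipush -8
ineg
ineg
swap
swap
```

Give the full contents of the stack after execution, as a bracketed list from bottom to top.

[3, -8]

bipush 10 : [10]
dup       : [10, 10]
isub      : [0]
dup       : [0, 0]
isub      : [0]
pop       : []
bipush 12 : [12]
bipush -9 : [12, -9]
iadd      : [3]
istore 1  : []
iload 1   : [3]
bipush -8 : [3, -8]
ineg      : [3, 8]
ineg      : [3, -8]
swap      : [-8, 3]
swap      : [3, -8]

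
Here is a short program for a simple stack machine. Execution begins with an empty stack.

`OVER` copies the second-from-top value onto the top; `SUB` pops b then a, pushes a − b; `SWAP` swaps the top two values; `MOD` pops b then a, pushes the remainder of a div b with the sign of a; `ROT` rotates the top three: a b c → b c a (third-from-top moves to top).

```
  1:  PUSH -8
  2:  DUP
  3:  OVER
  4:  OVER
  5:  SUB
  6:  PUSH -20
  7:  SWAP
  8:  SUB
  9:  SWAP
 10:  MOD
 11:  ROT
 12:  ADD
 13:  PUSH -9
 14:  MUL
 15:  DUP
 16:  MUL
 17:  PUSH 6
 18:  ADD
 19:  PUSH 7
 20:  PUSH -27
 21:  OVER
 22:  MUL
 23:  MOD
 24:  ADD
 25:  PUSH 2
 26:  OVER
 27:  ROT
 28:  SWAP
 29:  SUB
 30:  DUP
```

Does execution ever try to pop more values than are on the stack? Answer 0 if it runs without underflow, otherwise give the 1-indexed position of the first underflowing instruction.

PUSH -8   -8
DUP       -8 -8
OVER      -8 -8 -8
OVER      -8 -8 -8 -8
SUB       -8 -8 0
PUSH -20  -8 -8 0 -20
SWAP      -8 -8 -20 0
SUB       -8 -8 -20
SWAP      -8 -20 -8
MOD       -8 -4
ROT  — needs 3 operands, stack has 2 → underflow

11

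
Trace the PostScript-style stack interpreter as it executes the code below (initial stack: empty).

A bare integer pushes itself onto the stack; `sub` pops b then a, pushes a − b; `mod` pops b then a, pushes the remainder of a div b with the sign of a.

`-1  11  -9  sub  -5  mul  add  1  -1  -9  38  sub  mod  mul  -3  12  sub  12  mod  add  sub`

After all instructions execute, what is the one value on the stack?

-1  -> [-1]
11  -> [-1, 11]
-9  -> [-1, 11, -9]
sub -> [-1, 20]
-5  -> [-1, 20, -5]
mul -> [-1, -100]
add -> [-101]
1   -> [-101, 1]
-1  -> [-101, 1, -1]
-9  -> [-101, 1, -1, -9]
38  -> [-101, 1, -1, -9, 38]
sub -> [-101, 1, -1, -47]
mod -> [-101, 1, -1]
mul -> [-101, -1]
-3  -> [-101, -1, -3]
12  -> [-101, -1, -3, 12]
sub -> [-101, -1, -15]
12  -> [-101, -1, -15, 12]
mod -> [-101, -1, -3]
add -> [-101, -4]
sub -> [-97]

-97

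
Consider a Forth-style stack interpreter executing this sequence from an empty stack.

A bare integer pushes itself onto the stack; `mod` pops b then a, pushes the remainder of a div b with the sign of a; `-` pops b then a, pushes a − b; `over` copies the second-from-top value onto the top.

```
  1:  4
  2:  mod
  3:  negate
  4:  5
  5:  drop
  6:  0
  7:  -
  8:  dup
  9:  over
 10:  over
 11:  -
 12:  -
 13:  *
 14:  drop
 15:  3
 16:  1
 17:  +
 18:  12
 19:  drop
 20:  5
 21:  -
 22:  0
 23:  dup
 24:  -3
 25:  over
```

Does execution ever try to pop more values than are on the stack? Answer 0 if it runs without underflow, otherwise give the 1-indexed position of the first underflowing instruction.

2

4  4
mod  — needs 2 operands, stack has 1 → underflow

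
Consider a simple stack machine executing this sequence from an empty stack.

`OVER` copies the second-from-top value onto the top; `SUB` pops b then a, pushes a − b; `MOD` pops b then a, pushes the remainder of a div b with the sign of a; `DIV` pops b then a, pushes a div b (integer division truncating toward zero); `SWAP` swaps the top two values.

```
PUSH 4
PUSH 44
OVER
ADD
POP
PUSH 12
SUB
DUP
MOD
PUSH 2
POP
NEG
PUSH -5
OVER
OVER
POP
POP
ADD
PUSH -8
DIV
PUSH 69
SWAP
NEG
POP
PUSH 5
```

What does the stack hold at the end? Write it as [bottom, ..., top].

[69, 5]

PUSH 4   [4]
PUSH 44  [4, 44]
OVER     [4, 44, 4]
ADD      [4, 48]
POP      [4]
PUSH 12  [4, 12]
SUB      [-8]
DUP      [-8, -8]
MOD      [0]
PUSH 2   [0, 2]
POP      [0]
NEG      [0]
PUSH -5  [0, -5]
OVER     [0, -5, 0]
OVER     [0, -5, 0, -5]
POP      [0, -5, 0]
POP      [0, -5]
ADD      [-5]
PUSH -8  [-5, -8]
DIV      [0]
PUSH 69  [0, 69]
SWAP     [69, 0]
NEG      [69, 0]
POP      [69]
PUSH 5   [69, 5]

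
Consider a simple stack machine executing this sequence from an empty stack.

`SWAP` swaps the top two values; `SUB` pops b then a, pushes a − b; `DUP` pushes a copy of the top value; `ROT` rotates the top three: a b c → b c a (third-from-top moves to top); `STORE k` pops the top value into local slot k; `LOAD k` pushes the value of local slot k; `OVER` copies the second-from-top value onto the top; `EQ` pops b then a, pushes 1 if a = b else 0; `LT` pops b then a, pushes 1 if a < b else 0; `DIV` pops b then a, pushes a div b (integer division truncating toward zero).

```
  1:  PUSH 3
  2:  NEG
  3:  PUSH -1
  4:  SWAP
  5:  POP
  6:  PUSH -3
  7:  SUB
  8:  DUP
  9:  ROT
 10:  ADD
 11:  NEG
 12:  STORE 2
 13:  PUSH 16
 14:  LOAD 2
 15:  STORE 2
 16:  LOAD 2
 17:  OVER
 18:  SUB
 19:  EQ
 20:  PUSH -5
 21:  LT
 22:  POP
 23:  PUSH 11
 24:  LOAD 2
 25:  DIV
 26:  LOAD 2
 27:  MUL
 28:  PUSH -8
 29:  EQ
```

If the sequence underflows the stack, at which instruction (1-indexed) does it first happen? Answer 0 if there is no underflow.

9

PUSH 3  → [3]
NEG     → [-3]
PUSH -1 → [-3, -1]
SWAP    → [-1, -3]
POP     → [-1]
PUSH -3 → [-1, -3]
SUB     → [2]
DUP     → [2, 2]
ROT  — needs 3 operands, stack has 2 → underflow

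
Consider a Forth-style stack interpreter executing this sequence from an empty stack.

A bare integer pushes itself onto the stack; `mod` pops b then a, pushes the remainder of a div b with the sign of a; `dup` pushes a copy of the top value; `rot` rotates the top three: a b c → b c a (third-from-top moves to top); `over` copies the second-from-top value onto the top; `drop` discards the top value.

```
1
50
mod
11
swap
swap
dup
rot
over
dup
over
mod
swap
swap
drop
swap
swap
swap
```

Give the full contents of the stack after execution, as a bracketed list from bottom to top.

1    → [1]
50   → [1, 50]
mod  → [1]
11   → [1, 11]
swap → [11, 1]
swap → [1, 11]
dup  → [1, 11, 11]
rot  → [11, 11, 1]
over → [11, 11, 1, 11]
dup  → [11, 11, 1, 11, 11]
over → [11, 11, 1, 11, 11, 11]
mod  → [11, 11, 1, 11, 0]
swap → [11, 11, 1, 0, 11]
swap → [11, 11, 1, 11, 0]
drop → [11, 11, 1, 11]
swap → [11, 11, 11, 1]
swap → [11, 11, 1, 11]
swap → [11, 11, 11, 1]

[11, 11, 11, 1]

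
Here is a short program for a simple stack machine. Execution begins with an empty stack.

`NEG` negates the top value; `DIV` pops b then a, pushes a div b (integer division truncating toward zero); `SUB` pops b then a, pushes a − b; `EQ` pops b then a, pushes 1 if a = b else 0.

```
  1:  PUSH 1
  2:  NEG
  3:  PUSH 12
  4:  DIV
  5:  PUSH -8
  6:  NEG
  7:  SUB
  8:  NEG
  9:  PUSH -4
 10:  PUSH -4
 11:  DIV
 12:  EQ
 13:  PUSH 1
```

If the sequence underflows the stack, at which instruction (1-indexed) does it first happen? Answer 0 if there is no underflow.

PUSH 1  : 1
NEG     : -1
PUSH 12 : -1 12
DIV     : 0
PUSH -8 : 0 -8
NEG     : 0 8
SUB     : -8
NEG     : 8
PUSH -4 : 8 -4
PUSH -4 : 8 -4 -4
DIV     : 8 1
EQ      : 0
PUSH 1  : 0 1

0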